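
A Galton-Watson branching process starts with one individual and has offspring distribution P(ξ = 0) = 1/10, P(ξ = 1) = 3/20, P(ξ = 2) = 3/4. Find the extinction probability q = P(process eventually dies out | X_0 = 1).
q = 2/15

The pgf is f(s) = 1/10 + 3/20·s + 3/4·s². The extinction probability q is the smallest fixed point of f in [0, 1]. Setting s = f(s):
  3/4·s² + (3/20 − 1)·s + 1/10 = 0
  3/4·s² − (1/10 + 3/4)·s + 1/10 = 0
which factors as (s − 1)·(3/4·s − 1/10) = 0, giving roots s = 1 and s = (1/10)/(3/4) = 2/15.
Mean offspring μ = 3/20 + 2·3/4 = 33/20 > 1 (supercritical), so q < 1. The extinction probability is the smaller root: q = (1/10)/(3/4) = 2/15.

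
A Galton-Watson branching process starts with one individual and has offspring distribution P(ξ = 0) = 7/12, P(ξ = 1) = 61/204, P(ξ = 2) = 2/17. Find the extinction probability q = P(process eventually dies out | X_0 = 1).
q = 1

Mean offspring μ = 0·7/12 + 1·61/204 + 2·2/17 = 109/204 ≤ 1. For μ ≤ 1 with offspring not concentrated at 1, the Galton-Watson process goes extinct almost surely, so q = 1.
(Algebraic check: The pgf is f(s) = 7/12 + 61/204·s + 2/17·s². The extinction probability q is the smallest fixed point of f in [0, 1]. Setting s = f(s):
  2/17·s² + (61/204 − 1)·s + 7/12 = 0
  2/17·s² − (7/12 + 2/17)·s + 7/12 = 0
which factors as (s − 1)·(2/17·s − 7/12) = 0, giving roots s = 1 and s = (7/12)/(2/17) = 119/24. Since 119/24 ≥ 1, the smallest root in [0, 1] is s = 1.)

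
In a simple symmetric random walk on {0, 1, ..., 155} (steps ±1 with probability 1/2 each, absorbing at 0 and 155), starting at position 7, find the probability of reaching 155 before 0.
P(hit 155 before 0) = 7/155

Let u_k = P(hit 155 before 0 | start at k). Then u_0 = 0, u_155 = 1, and u_k = u_{k-1}/2 + u_{k+1}/2 for 1 ≤ k ≤ 154. This harmonic recurrence is solved by u_k = k/155, giving u_7 = 7/155.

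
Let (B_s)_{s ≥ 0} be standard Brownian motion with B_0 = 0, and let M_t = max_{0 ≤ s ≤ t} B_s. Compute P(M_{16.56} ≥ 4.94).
P(M_{16.56} ≥ 4.94) = 2·P(B_{16.56} ≥ 4.94) = 2(1 − Φ(4.94/√16.56)) ≈ 0.2248

By the reflection principle for Brownian motion, P(M_t ≥ a) = 2 · P(B_t ≥ a) for a ≥ 0. Since B_t ~ N(0, t), P(B_t ≥ 4.94) = 1 − Φ(4.94/√t) = 1 − Φ(4.94/√16.56) = 1 − Φ(1.2139). So
  P(M_{16.56} ≥ 4.94) = 2(1 − Φ(1.2139)) ≈ 0.2248.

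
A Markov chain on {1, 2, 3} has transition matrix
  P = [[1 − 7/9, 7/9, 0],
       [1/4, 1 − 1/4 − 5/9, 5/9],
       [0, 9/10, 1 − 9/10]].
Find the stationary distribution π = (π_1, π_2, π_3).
π = (729/4397, 2268/4397, 1400/4397)

This is a birth-death chain on three states, which satisfies detailed balance: π_1 · P_{12} = π_2 · P_{21} and π_2 · P_{23} = π_3 · P_{32}.
From π_1 · 7/9 = π_2 · 1/4: π_2/π_1 = (7/9)/(1/4) = 28/9.
From π_2 · 5/9 = π_3 · 9/10: π_3/π_2 = (5/9)/(9/10) = 50/81.
Take π_1 proportional to 1; then unnormalized π = (1, 28/9, 1400/729). Normalize by dividing by the sum 4397/729:
  π = (729/4397, 2268/4397, 1400/4397).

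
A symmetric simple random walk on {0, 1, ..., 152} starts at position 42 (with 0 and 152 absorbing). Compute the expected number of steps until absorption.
E[τ | X_0 = 42] = 4620

Let v_k = E[τ | X_0 = k]. Boundary: v_0 = v_152 = 0. Recurrence: v_k = 1 + (v_{k-1} + v_{k+1})/2 for 1 ≤ k ≤ 151. The particular solution to v_k − (v_{k-1} + v_{k+1})/2 = 1 is v_k = −k^2. Adding homogeneous solution A + B k and matching boundaries gives v_k = k (152 − k). Substituting k = 42: v_42 = 42 · 110 = 4620.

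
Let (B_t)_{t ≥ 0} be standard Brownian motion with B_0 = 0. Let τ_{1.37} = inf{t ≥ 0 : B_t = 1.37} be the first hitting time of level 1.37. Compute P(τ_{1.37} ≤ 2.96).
P(τ_{1.37} ≤ 2.96) = 2(1 − Φ(1.37/√2.96)) = 2(1 − Φ(0.7963)) ≈ 0.4259

By the reflection principle for standard BM, P(τ_b ≤ t) = 2 · P(B_t ≥ b). Since B_t ~ N(0, t), P(B_t ≥ 1.37) = 1 − Φ(1.37/√t) = 1 − Φ(1.37/√2.96) = 1 − Φ(0.7963) ≈ 0.21293. Doubling: P(τ_{1.37} ≤ 2.96) ≈ 2 · 0.21293 = 0.42586 ≈ 0.4259.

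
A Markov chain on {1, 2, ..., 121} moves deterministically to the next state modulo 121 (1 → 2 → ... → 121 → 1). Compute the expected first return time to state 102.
E[T_102 | X_0 = 102] = 121

The chain cycles deterministically, so starting at state 102 it returns in exactly 121 steps. Equivalently, the stationary distribution is uniform π_j = 1/121 for every state j, so by Kac's formula E[T_102] = 1/π_102 = 121.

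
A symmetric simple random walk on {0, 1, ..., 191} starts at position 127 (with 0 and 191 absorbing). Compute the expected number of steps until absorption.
E[τ | X_0 = 127] = 8128

Let v_k = E[τ | X_0 = k]. Boundary: v_0 = v_191 = 0. Recurrence: v_k = 1 + (v_{k-1} + v_{k+1})/2 for 1 ≤ k ≤ 190. The particular solution to v_k − (v_{k-1} + v_{k+1})/2 = 1 is v_k = −k^2. Adding homogeneous solution A + B k and matching boundaries gives v_k = k (191 − k). Substituting k = 127: v_127 = 127 · 64 = 8128.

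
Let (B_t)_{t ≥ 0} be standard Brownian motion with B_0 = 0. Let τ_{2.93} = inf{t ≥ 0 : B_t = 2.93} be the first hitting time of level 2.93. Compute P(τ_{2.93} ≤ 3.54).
P(τ_{2.93} ≤ 3.54) = 2(1 − Φ(2.93/√3.54)) = 2(1 − Φ(1.5573)) ≈ 0.1194

By the reflection principle for standard BM, P(τ_b ≤ t) = 2 · P(B_t ≥ b). Since B_t ~ N(0, t), P(B_t ≥ 2.93) = 1 − Φ(2.93/√t) = 1 − Φ(2.93/√3.54) = 1 − Φ(1.5573) ≈ 0.05970. Doubling: P(τ_{2.93} ≤ 3.54) ≈ 2 · 0.05970 = 0.11940 ≈ 0.1194.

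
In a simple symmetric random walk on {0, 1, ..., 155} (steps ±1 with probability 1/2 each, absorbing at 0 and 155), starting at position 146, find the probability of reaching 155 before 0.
P(hit 155 before 0) = 146/155

Let u_k = P(hit 155 before 0 | start at k). Then u_0 = 0, u_155 = 1, and u_k = u_{k-1}/2 + u_{k+1}/2 for 1 ≤ k ≤ 154. This harmonic recurrence is solved by u_k = k/155, giving u_146 = 146/155.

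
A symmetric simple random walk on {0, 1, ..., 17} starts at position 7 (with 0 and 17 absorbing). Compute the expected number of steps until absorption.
E[τ | X_0 = 7] = 70

Let v_k = E[τ | X_0 = k]. Boundary: v_0 = v_17 = 0. Recurrence: v_k = 1 + (v_{k-1} + v_{k+1})/2 for 1 ≤ k ≤ 16. The particular solution to v_k − (v_{k-1} + v_{k+1})/2 = 1 is v_k = −k^2. Adding homogeneous solution A + B k and matching boundaries gives v_k = k (17 − k). Substituting k = 7: v_7 = 7 · 10 = 70.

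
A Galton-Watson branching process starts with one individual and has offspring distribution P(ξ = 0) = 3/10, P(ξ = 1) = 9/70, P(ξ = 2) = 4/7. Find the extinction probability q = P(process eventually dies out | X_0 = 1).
q = 21/40

The pgf is f(s) = 3/10 + 9/70·s + 4/7·s². The extinction probability q is the smallest fixed point of f in [0, 1]. Setting s = f(s):
  4/7·s² + (9/70 − 1)·s + 3/10 = 0
  4/7·s² − (3/10 + 4/7)·s + 3/10 = 0
which factors as (s − 1)·(4/7·s − 3/10) = 0, giving roots s = 1 and s = (3/10)/(4/7) = 21/40.
Mean offspring μ = 9/70 + 2·4/7 = 89/70 > 1 (supercritical), so q < 1. The extinction probability is the smaller root: q = (3/10)/(4/7) = 21/40.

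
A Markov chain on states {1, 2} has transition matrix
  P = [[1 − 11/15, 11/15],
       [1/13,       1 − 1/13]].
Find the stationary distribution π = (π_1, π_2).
π_1 = 15/158, π_2 = 143/158

Solve πP = π with π_1 + π_2 = 1. From πP = π: π_1 · (1 − 11/15) + π_2 · 1/13 = π_1 ⇒ π_2 · 1/13 = π_1 · 11/15 ⇒ π_2/π_1 = (11/15)/(1/13) = 143/15. Together with π_1 + π_2 = 1:
  π_1 = (1/13)/(11/15 + 1/13) = (1/13)/(158/195) = 15/158,
  π_2 = (11/15)/(11/15 + 1/13) = (11/15)/(158/195) = 143/158.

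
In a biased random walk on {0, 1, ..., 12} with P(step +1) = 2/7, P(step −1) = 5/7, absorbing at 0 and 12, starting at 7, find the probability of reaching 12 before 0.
P(hit 12 before 0) = (1 − (5/2)^7) / (1 − (5/2)^12) = 831968/81378843

Let u_k denote P(reach 12 before 0 | start at k). Boundary: u_0 = 0, u_12 = 1. Recurrence: u_k = 2/7·u_{k+1} + 5/7·u_{k-1} for 1 ≤ k ≤ 11. Try u_k = A + B·r^k with r = q/p = (5/7)/(2/7) = 5/2. Substitution satisfies the recurrence; boundary conditions give:
  u_k = (1 − r^k) / (1 − r^N) = (1 − (5/2)^7) / (1 − (5/2)^12) = 831968/81378843.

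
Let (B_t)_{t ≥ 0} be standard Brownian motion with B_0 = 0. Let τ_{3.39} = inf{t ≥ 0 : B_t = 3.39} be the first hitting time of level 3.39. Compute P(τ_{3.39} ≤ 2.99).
P(τ_{3.39} ≤ 2.99) = 2(1 − Φ(3.39/√2.99)) = 2(1 − Φ(1.9605)) ≈ 0.0499

By the reflection principle for standard BM, P(τ_b ≤ t) = 2 · P(B_t ≥ b). Since B_t ~ N(0, t), P(B_t ≥ 3.39) = 1 − Φ(3.39/√t) = 1 − Φ(3.39/√2.99) = 1 − Φ(1.9605) ≈ 0.02497. Doubling: P(τ_{3.39} ≤ 2.99) ≈ 2 · 0.02497 = 0.04994 ≈ 0.0499.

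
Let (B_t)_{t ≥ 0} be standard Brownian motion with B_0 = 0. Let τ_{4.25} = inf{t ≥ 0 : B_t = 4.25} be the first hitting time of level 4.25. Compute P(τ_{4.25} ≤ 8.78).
P(τ_{4.25} ≤ 8.78) = 2(1 − Φ(4.25/√8.78)) = 2(1 − Φ(1.4343)) ≈ 0.1515

By the reflection principle for standard BM, P(τ_b ≤ t) = 2 · P(B_t ≥ b). Since B_t ~ N(0, t), P(B_t ≥ 4.25) = 1 − Φ(4.25/√t) = 1 − Φ(4.25/√8.78) = 1 − Φ(1.4343) ≈ 0.07574. Doubling: P(τ_{4.25} ≤ 8.78) ≈ 2 · 0.07574 = 0.15148 ≈ 0.1515.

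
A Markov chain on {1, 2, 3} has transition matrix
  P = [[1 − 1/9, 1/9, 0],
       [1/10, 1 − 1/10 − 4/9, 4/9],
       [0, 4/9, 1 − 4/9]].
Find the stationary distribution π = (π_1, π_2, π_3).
π = (9/29, 10/29, 10/29)

This is a birth-death chain on three states, which satisfies detailed balance: π_1 · P_{12} = π_2 · P_{21} and π_2 · P_{23} = π_3 · P_{32}.
From π_1 · 1/9 = π_2 · 1/10: π_2/π_1 = (1/9)/(1/10) = 10/9.
From π_2 · 4/9 = π_3 · 4/9: π_3/π_2 = (4/9)/(4/9) = 1.
Take π_1 proportional to 1; then unnormalized π = (1, 10/9, 10/9). Normalize by dividing by the sum 29/9:
  π = (9/29, 10/29, 10/29).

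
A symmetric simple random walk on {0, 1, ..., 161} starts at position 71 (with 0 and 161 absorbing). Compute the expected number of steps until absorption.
E[τ | X_0 = 71] = 6390

Let v_k = E[τ | X_0 = k]. Boundary: v_0 = v_161 = 0. Recurrence: v_k = 1 + (v_{k-1} + v_{k+1})/2 for 1 ≤ k ≤ 160. The particular solution to v_k − (v_{k-1} + v_{k+1})/2 = 1 is v_k = −k^2. Adding homogeneous solution A + B k and matching boundaries gives v_k = k (161 − k). Substituting k = 71: v_71 = 71 · 90 = 6390.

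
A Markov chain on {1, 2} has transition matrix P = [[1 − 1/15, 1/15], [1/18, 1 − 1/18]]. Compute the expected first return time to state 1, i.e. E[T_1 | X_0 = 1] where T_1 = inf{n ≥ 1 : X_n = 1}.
E[T_1 | X_0 = 1] = 1/π_1 = 11/5

For an irreducible recurrent Markov chain with stationary distribution π, E[T_i | X_0 = i] = 1/π_i (Kac's formula). Here π_1 = (1/18)/(1/15 + 1/18) = (1/18)/(11/90) = 5/11, so E[T_1 | X_0 = 1] = 1/π_1 = (1/15 + 1/18)/(1/18) = (11/90)/(1/18) = 11/5.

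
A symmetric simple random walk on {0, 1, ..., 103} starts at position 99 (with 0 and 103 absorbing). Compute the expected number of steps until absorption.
E[τ | X_0 = 99] = 396

Let v_k = E[τ | X_0 = k]. Boundary: v_0 = v_103 = 0. Recurrence: v_k = 1 + (v_{k-1} + v_{k+1})/2 for 1 ≤ k ≤ 102. The particular solution to v_k − (v_{k-1} + v_{k+1})/2 = 1 is v_k = −k^2. Adding homogeneous solution A + B k and matching boundaries gives v_k = k (103 − k). Substituting k = 99: v_99 = 99 · 4 = 396.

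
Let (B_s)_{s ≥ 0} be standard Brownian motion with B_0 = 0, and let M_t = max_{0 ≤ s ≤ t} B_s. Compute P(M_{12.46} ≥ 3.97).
P(M_{12.46} ≥ 3.97) = 2·P(B_{12.46} ≥ 3.97) = 2(1 − Φ(3.97/√12.46)) ≈ 0.2607

By the reflection principle for Brownian motion, P(M_t ≥ a) = 2 · P(B_t ≥ a) for a ≥ 0. Since B_t ~ N(0, t), P(B_t ≥ 3.97) = 1 − Φ(3.97/√t) = 1 − Φ(3.97/√12.46) = 1 − Φ(1.1247). So
  P(M_{12.46} ≥ 3.97) = 2(1 − Φ(1.1247)) ≈ 0.2607.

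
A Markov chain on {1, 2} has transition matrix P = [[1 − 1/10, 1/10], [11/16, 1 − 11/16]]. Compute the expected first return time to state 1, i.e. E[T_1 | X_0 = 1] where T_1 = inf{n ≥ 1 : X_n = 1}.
E[T_1 | X_0 = 1] = 1/π_1 = 63/55

For an irreducible recurrent Markov chain with stationary distribution π, E[T_i | X_0 = i] = 1/π_i (Kac's formula). Here π_1 = (11/16)/(1/10 + 11/16) = (11/16)/(63/80) = 55/63, so E[T_1 | X_0 = 1] = 1/π_1 = (1/10 + 11/16)/(11/16) = (63/80)/(11/16) = 63/55.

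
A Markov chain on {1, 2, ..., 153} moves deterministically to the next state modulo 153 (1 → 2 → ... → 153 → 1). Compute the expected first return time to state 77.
E[T_77 | X_0 = 77] = 153

The chain cycles deterministically, so starting at state 77 it returns in exactly 153 steps. Equivalently, the stationary distribution is uniform π_j = 1/153 for every state j, so by Kac's formula E[T_77] = 1/π_77 = 153.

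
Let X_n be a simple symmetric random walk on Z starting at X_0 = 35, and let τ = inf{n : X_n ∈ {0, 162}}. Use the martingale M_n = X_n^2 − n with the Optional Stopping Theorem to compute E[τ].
E[τ] = 4445

M_n = X_n^2 − n is a martingale (since E[X_{n+1}^2 | F_n] = X_n^2 + 1). By OST (τ has finite mean in a bounded region), E[M_τ] = E[M_0] = X_0^2 − 0 = 35^2 = 1225. Also E[M_τ] = E[X_τ^2] − E[τ]. The walk exits at 0 or 162, with P(hit 162 first) = 35/162, so E[X_τ^2] = 162^2 · 35/162 + 0 = 5670. Thus E[τ] = E[X_τ^2] − E[M_τ] = 5670 − 1225 = 4445 = 35(162 − 35) = 4445.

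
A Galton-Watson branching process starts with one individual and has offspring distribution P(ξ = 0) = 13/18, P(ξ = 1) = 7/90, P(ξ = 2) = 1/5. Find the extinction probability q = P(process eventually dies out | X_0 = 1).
q = 1

Mean offspring μ = 0·13/18 + 1·7/90 + 2·1/5 = 43/90 ≤ 1. For μ ≤ 1 with offspring not concentrated at 1, the Galton-Watson process goes extinct almost surely, so q = 1.
(Algebraic check: The pgf is f(s) = 13/18 + 7/90·s + 1/5·s². The extinction probability q is the smallest fixed point of f in [0, 1]. Setting s = f(s):
  1/5·s² + (7/90 − 1)·s + 13/18 = 0
  1/5·s² − (13/18 + 1/5)·s + 13/18 = 0
which factors as (s − 1)·(1/5·s − 13/18) = 0, giving roots s = 1 and s = (13/18)/(1/5) = 65/18. Since 65/18 ≥ 1, the smallest root in [0, 1] is s = 1.)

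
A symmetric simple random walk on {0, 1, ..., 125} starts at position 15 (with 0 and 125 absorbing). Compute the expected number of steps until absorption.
E[τ | X_0 = 15] = 1650

Let v_k = E[τ | X_0 = k]. Boundary: v_0 = v_125 = 0. Recurrence: v_k = 1 + (v_{k-1} + v_{k+1})/2 for 1 ≤ k ≤ 124. The particular solution to v_k − (v_{k-1} + v_{k+1})/2 = 1 is v_k = −k^2. Adding homogeneous solution A + B k and matching boundaries gives v_k = k (125 − k). Substituting k = 15: v_15 = 15 · 110 = 1650.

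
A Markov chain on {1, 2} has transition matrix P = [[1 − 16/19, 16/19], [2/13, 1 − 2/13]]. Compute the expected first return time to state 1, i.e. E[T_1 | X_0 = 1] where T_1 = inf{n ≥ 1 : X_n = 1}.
E[T_1 | X_0 = 1] = 1/π_1 = 123/19

For an irreducible recurrent Markov chain with stationary distribution π, E[T_i | X_0 = i] = 1/π_i (Kac's formula). Here π_1 = (2/13)/(16/19 + 2/13) = (2/13)/(246/247) = 19/123, so E[T_1 | X_0 = 1] = 1/π_1 = (16/19 + 2/13)/(2/13) = (246/247)/(2/13) = 123/19.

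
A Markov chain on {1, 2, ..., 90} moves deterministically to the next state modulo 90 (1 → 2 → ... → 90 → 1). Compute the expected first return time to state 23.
E[T_23 | X_0 = 23] = 90

The chain cycles deterministically, so starting at state 23 it returns in exactly 90 steps. Equivalently, the stationary distribution is uniform π_j = 1/90 for every state j, so by Kac's formula E[T_23] = 1/π_23 = 90.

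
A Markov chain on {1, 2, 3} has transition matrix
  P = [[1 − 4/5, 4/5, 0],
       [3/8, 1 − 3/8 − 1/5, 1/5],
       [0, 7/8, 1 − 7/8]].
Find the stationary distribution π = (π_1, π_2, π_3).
π = (525/1901, 1120/1901, 256/1901)

This is a birth-death chain on three states, which satisfies detailed balance: π_1 · P_{12} = π_2 · P_{21} and π_2 · P_{23} = π_3 · P_{32}.
From π_1 · 4/5 = π_2 · 3/8: π_2/π_1 = (4/5)/(3/8) = 32/15.
From π_2 · 1/5 = π_3 · 7/8: π_3/π_2 = (1/5)/(7/8) = 8/35.
Take π_1 proportional to 1; then unnormalized π = (1, 32/15, 256/525). Normalize by dividing by the sum 1901/525:
  π = (525/1901, 1120/1901, 256/1901).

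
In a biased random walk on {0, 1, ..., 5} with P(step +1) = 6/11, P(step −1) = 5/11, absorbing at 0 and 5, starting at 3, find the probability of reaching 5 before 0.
P(hit 5 before 0) = (1 − (5/6)^3) / (1 − (5/6)^5) = 3276/4651

Let u_k denote P(reach 5 before 0 | start at k). Boundary: u_0 = 0, u_5 = 1. Recurrence: u_k = 6/11·u_{k+1} + 5/11·u_{k-1} for 1 ≤ k ≤ 4. Try u_k = A + B·r^k with r = q/p = (5/11)/(6/11) = 5/6. Substitution satisfies the recurrence; boundary conditions give:
  u_k = (1 − r^k) / (1 − r^N) = (1 − (5/6)^3) / (1 − (5/6)^5) = 3276/4651.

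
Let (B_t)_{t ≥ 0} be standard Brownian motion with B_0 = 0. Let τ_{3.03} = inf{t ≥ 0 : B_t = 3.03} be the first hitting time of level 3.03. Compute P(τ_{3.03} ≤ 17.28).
P(τ_{3.03} ≤ 17.28) = 2(1 − Φ(3.03/√17.28)) = 2(1 − Φ(0.7289)) ≈ 0.4661

By the reflection principle for standard BM, P(τ_b ≤ t) = 2 · P(B_t ≥ b). Since B_t ~ N(0, t), P(B_t ≥ 3.03) = 1 − Φ(3.03/√t) = 1 − Φ(3.03/√17.28) = 1 − Φ(0.7289) ≈ 0.23303. Doubling: P(τ_{3.03} ≤ 17.28) ≈ 2 · 0.23303 = 0.46606 ≈ 0.4661.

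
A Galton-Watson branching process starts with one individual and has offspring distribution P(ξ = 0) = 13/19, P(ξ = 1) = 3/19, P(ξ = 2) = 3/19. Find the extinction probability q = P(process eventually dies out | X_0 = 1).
q = 1

Mean offspring μ = 0·13/19 + 1·3/19 + 2·3/19 = 9/19 ≤ 1. For μ ≤ 1 with offspring not concentrated at 1, the Galton-Watson process goes extinct almost surely, so q = 1.
(Algebraic check: The pgf is f(s) = 13/19 + 3/19·s + 3/19·s². The extinction probability q is the smallest fixed point of f in [0, 1]. Setting s = f(s):
  3/19·s² + (3/19 − 1)·s + 13/19 = 0
  3/19·s² − (13/19 + 3/19)·s + 13/19 = 0
which factors as (s − 1)·(3/19·s − 13/19) = 0, giving roots s = 1 and s = (13/19)/(3/19) = 13/3. Since 13/3 ≥ 1, the smallest root in [0, 1] is s = 1.)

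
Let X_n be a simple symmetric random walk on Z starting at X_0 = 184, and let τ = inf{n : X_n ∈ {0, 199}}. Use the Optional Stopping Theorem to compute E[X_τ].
E[X_τ] = 184

X_n is a martingale and τ is a bounded-mean stopping time (indeed τ is finite a.s. with bounded expectation since the walk is in a bounded region). By the OST, E[X_τ] = E[X_0] = 184. Equivalently: E[X_τ] = 199 · P(hit 199 first) + 0 · P(hit 0 first) = 199 · (184/199) = 184.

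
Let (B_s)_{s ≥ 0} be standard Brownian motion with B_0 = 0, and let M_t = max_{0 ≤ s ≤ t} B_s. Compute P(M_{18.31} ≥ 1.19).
P(M_{18.31} ≥ 1.19) = 2·P(B_{18.31} ≥ 1.19) = 2(1 − Φ(1.19/√18.31)) ≈ 0.7809

By the reflection principle for Brownian motion, P(M_t ≥ a) = 2 · P(B_t ≥ a) for a ≥ 0. Since B_t ~ N(0, t), P(B_t ≥ 1.19) = 1 − Φ(1.19/√t) = 1 − Φ(1.19/√18.31) = 1 − Φ(0.2781). So
  P(M_{18.31} ≥ 1.19) = 2(1 − Φ(0.2781)) ≈ 0.7809.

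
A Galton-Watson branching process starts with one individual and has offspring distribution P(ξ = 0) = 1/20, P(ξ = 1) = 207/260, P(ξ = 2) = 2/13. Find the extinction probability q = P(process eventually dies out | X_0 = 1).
q = 13/40

The pgf is f(s) = 1/20 + 207/260·s + 2/13·s². The extinction probability q is the smallest fixed point of f in [0, 1]. Setting s = f(s):
  2/13·s² + (207/260 − 1)·s + 1/20 = 0
  2/13·s² − (1/20 + 2/13)·s + 1/20 = 0
which factors as (s − 1)·(2/13·s − 1/20) = 0, giving roots s = 1 and s = (1/20)/(2/13) = 13/40.
Mean offspring μ = 207/260 + 2·2/13 = 287/260 > 1 (supercritical), so q < 1. The extinction probability is the smaller root: q = (1/20)/(2/13) = 13/40.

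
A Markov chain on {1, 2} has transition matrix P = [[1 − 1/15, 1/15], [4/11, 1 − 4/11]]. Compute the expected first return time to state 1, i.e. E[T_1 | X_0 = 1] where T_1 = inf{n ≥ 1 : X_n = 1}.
E[T_1 | X_0 = 1] = 1/π_1 = 71/60

For an irreducible recurrent Markov chain with stationary distribution π, E[T_i | X_0 = i] = 1/π_i (Kac's formula). Here π_1 = (4/11)/(1/15 + 4/11) = (4/11)/(71/165) = 60/71, so E[T_1 | X_0 = 1] = 1/π_1 = (1/15 + 4/11)/(4/11) = (71/165)/(4/11) = 71/60.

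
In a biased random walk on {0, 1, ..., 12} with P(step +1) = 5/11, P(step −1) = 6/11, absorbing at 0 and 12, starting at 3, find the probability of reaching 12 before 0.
P(hit 12 before 0) = (1 − (6/5)^3) / (1 − (6/5)^12) = 1953125/21237821

Let u_k denote P(reach 12 before 0 | start at k). Boundary: u_0 = 0, u_12 = 1. Recurrence: u_k = 5/11·u_{k+1} + 6/11·u_{k-1} for 1 ≤ k ≤ 11. Try u_k = A + B·r^k with r = q/p = (6/11)/(5/11) = 6/5. Substitution satisfies the recurrence; boundary conditions give:
  u_k = (1 − r^k) / (1 − r^N) = (1 − (6/5)^3) / (1 − (6/5)^12) = 1953125/21237821.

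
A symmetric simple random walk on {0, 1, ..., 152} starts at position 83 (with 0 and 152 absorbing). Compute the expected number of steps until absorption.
E[τ | X_0 = 83] = 5727

Let v_k = E[τ | X_0 = k]. Boundary: v_0 = v_152 = 0. Recurrence: v_k = 1 + (v_{k-1} + v_{k+1})/2 for 1 ≤ k ≤ 151. The particular solution to v_k − (v_{k-1} + v_{k+1})/2 = 1 is v_k = −k^2. Adding homogeneous solution A + B k and matching boundaries gives v_k = k (152 − k). Substituting k = 83: v_83 = 83 · 69 = 5727.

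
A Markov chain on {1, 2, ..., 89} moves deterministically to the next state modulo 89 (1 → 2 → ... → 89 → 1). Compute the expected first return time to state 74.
E[T_74 | X_0 = 74] = 89

The chain cycles deterministically, so starting at state 74 it returns in exactly 89 steps. Equivalently, the stationary distribution is uniform π_j = 1/89 for every state j, so by Kac's formula E[T_74] = 1/π_74 = 89.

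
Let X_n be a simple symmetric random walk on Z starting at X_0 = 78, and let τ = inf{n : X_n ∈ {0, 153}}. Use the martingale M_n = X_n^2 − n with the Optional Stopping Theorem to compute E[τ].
E[τ] = 5850

M_n = X_n^2 − n is a martingale (since E[X_{n+1}^2 | F_n] = X_n^2 + 1). By OST (τ has finite mean in a bounded region), E[M_τ] = E[M_0] = X_0^2 − 0 = 78^2 = 6084. Also E[M_τ] = E[X_τ^2] − E[τ]. The walk exits at 0 or 153, with P(hit 153 first) = 78/153, so E[X_τ^2] = 153^2 · 78/153 + 0 = 11934. Thus E[τ] = E[X_τ^2] − E[M_τ] = 11934 − 6084 = 5850 = 78(153 − 78) = 5850.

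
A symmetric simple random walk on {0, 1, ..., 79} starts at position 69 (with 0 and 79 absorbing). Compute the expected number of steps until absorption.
E[τ | X_0 = 69] = 690

Let v_k = E[τ | X_0 = k]. Boundary: v_0 = v_79 = 0. Recurrence: v_k = 1 + (v_{k-1} + v_{k+1})/2 for 1 ≤ k ≤ 78. The particular solution to v_k − (v_{k-1} + v_{k+1})/2 = 1 is v_k = −k^2. Adding homogeneous solution A + B k and matching boundaries gives v_k = k (79 − k). Substituting k = 69: v_69 = 69 · 10 = 690.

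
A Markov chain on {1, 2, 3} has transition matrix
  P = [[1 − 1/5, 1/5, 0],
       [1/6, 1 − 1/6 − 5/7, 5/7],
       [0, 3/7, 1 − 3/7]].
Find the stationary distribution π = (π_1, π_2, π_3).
π = (5/21, 2/7, 10/21)

This is a birth-death chain on three states, which satisfies detailed balance: π_1 · P_{12} = π_2 · P_{21} and π_2 · P_{23} = π_3 · P_{32}.
From π_1 · 1/5 = π_2 · 1/6: π_2/π_1 = (1/5)/(1/6) = 6/5.
From π_2 · 5/7 = π_3 · 3/7: π_3/π_2 = (5/7)/(3/7) = 5/3.
Take π_1 proportional to 1; then unnormalized π = (1, 6/5, 2). Normalize by dividing by the sum 21/5:
  π = (5/21, 2/7, 10/21).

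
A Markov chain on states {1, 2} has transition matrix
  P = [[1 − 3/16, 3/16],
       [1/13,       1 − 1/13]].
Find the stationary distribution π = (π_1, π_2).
π_1 = 16/55, π_2 = 39/55

Solve πP = π with π_1 + π_2 = 1. From πP = π: π_1 · (1 − 3/16) + π_2 · 1/13 = π_1 ⇒ π_2 · 1/13 = π_1 · 3/16 ⇒ π_2/π_1 = (3/16)/(1/13) = 39/16. Together with π_1 + π_2 = 1:
  π_1 = (1/13)/(3/16 + 1/13) = (1/13)/(55/208) = 16/55,
  π_2 = (3/16)/(3/16 + 1/13) = (3/16)/(55/208) = 39/55.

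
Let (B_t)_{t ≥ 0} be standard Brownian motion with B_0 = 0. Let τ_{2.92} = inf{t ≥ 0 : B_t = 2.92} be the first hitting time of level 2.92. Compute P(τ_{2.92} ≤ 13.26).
P(τ_{2.92} ≤ 13.26) = 2(1 − Φ(2.92/√13.26)) = 2(1 − Φ(0.8019)) ≈ 0.4226

By the reflection principle for standard BM, P(τ_b ≤ t) = 2 · P(B_t ≥ b). Since B_t ~ N(0, t), P(B_t ≥ 2.92) = 1 − Φ(2.92/√t) = 1 − Φ(2.92/√13.26) = 1 − Φ(0.8019) ≈ 0.21131. Doubling: P(τ_{2.92} ≤ 13.26) ≈ 2 · 0.21131 = 0.42262 ≈ 0.4226.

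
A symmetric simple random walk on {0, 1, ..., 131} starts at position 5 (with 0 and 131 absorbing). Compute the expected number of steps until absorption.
E[τ | X_0 = 5] = 630

Let v_k = E[τ | X_0 = k]. Boundary: v_0 = v_131 = 0. Recurrence: v_k = 1 + (v_{k-1} + v_{k+1})/2 for 1 ≤ k ≤ 130. The particular solution to v_k − (v_{k-1} + v_{k+1})/2 = 1 is v_k = −k^2. Adding homogeneous solution A + B k and matching boundaries gives v_k = k (131 − k). Substituting k = 5: v_5 = 5 · 126 = 630.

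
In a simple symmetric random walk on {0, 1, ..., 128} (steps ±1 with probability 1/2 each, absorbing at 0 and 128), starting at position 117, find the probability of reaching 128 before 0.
P(hit 128 before 0) = 117/128

Let u_k = P(hit 128 before 0 | start at k). Then u_0 = 0, u_128 = 1, and u_k = u_{k-1}/2 + u_{k+1}/2 for 1 ≤ k ≤ 127. This harmonic recurrence is solved by u_k = k/128, giving u_117 = 117/128.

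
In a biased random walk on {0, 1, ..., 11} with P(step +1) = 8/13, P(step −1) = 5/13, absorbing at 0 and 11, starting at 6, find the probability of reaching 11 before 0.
P(hit 11 before 0) = (1 − (5/8)^6) / (1 − (5/8)^11) = 2692644864/2847035489

Let u_k denote P(reach 11 before 0 | start at k). Boundary: u_0 = 0, u_11 = 1. Recurrence: u_k = 8/13·u_{k+1} + 5/13·u_{k-1} for 1 ≤ k ≤ 10. Try u_k = A + B·r^k with r = q/p = (5/13)/(8/13) = 5/8. Substitution satisfies the recurrence; boundary conditions give:
  u_k = (1 − r^k) / (1 − r^N) = (1 − (5/8)^6) / (1 − (5/8)^11) = 2692644864/2847035489.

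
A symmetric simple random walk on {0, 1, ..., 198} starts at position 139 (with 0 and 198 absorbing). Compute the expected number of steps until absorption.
E[τ | X_0 = 139] = 8201

Let v_k = E[τ | X_0 = k]. Boundary: v_0 = v_198 = 0. Recurrence: v_k = 1 + (v_{k-1} + v_{k+1})/2 for 1 ≤ k ≤ 197. The particular solution to v_k − (v_{k-1} + v_{k+1})/2 = 1 is v_k = −k^2. Adding homogeneous solution A + B k and matching boundaries gives v_k = k (198 − k). Substituting k = 139: v_139 = 139 · 59 = 8201.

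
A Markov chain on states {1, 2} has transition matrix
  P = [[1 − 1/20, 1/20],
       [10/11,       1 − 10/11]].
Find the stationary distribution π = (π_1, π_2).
π_1 = 200/211, π_2 = 11/211

Solve πP = π with π_1 + π_2 = 1. From πP = π: π_1 · (1 − 1/20) + π_2 · 10/11 = π_1 ⇒ π_2 · 10/11 = π_1 · 1/20 ⇒ π_2/π_1 = (1/20)/(10/11) = 11/200. Together with π_1 + π_2 = 1:
  π_1 = (10/11)/(1/20 + 10/11) = (10/11)/(211/220) = 200/211,
  π_2 = (1/20)/(1/20 + 10/11) = (1/20)/(211/220) = 11/211.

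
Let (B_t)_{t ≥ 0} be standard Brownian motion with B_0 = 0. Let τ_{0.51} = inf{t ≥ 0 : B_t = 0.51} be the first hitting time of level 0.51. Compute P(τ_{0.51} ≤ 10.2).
P(τ_{0.51} ≤ 10.2) = 2(1 − Φ(0.51/√10.2)) = 2(1 − Φ(0.1597)) ≈ 0.8731

By the reflection principle for standard BM, P(τ_b ≤ t) = 2 · P(B_t ≥ b). Since B_t ~ N(0, t), P(B_t ≥ 0.51) = 1 − Φ(0.51/√t) = 1 − Φ(0.51/√10.2) = 1 − Φ(0.1597) ≈ 0.43656. Doubling: P(τ_{0.51} ≤ 10.2) ≈ 2 · 0.43656 = 0.87312 ≈ 0.8731.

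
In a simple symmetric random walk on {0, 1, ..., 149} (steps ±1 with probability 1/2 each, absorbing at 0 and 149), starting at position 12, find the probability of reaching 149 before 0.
P(hit 149 before 0) = 12/149

Let u_k = P(hit 149 before 0 | start at k). Then u_0 = 0, u_149 = 1, and u_k = u_{k-1}/2 + u_{k+1}/2 for 1 ≤ k ≤ 148. This harmonic recurrence is solved by u_k = k/149, giving u_12 = 12/149.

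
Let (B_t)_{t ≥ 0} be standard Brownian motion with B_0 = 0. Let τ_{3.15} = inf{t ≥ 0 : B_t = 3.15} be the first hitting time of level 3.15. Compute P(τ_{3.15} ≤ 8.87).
P(τ_{3.15} ≤ 8.87) = 2(1 − Φ(3.15/√8.87)) = 2(1 − Φ(1.0577)) ≈ 0.2902

By the reflection principle for standard BM, P(τ_b ≤ t) = 2 · P(B_t ≥ b). Since B_t ~ N(0, t), P(B_t ≥ 3.15) = 1 − Φ(3.15/√t) = 1 − Φ(3.15/√8.87) = 1 − Φ(1.0577) ≈ 0.14510. Doubling: P(τ_{3.15} ≤ 8.87) ≈ 2 · 0.14510 = 0.29020 ≈ 0.2902.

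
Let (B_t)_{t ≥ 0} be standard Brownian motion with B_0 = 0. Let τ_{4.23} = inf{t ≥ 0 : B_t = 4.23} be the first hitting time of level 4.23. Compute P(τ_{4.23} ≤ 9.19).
P(τ_{4.23} ≤ 9.19) = 2(1 − Φ(4.23/√9.19)) = 2(1 − Φ(1.3953)) ≈ 0.1629

By the reflection principle for standard BM, P(τ_b ≤ t) = 2 · P(B_t ≥ b). Since B_t ~ N(0, t), P(B_t ≥ 4.23) = 1 − Φ(4.23/√t) = 1 − Φ(4.23/√9.19) = 1 − Φ(1.3953) ≈ 0.08146. Doubling: P(τ_{4.23} ≤ 9.19) ≈ 2 · 0.08146 = 0.16292 ≈ 0.1629.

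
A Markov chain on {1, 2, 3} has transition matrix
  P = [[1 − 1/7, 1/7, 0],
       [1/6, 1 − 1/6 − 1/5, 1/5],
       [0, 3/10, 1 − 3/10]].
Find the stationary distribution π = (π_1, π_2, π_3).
π = (7/17, 6/17, 4/17)

This is a birth-death chain on three states, which satisfies detailed balance: π_1 · P_{12} = π_2 · P_{21} and π_2 · P_{23} = π_3 · P_{32}.
From π_1 · 1/7 = π_2 · 1/6: π_2/π_1 = (1/7)/(1/6) = 6/7.
From π_2 · 1/5 = π_3 · 3/10: π_3/π_2 = (1/5)/(3/10) = 2/3.
Take π_1 proportional to 1; then unnormalized π = (1, 6/7, 4/7). Normalize by dividing by the sum 17/7:
  π = (7/17, 6/17, 4/17).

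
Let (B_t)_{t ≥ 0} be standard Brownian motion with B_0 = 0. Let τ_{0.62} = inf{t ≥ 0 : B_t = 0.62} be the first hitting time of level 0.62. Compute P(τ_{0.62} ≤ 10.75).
P(τ_{0.62} ≤ 10.75) = 2(1 − Φ(0.62/√10.75)) = 2(1 − Φ(0.1891)) ≈ 0.8500

By the reflection principle for standard BM, P(τ_b ≤ t) = 2 · P(B_t ≥ b). Since B_t ~ N(0, t), P(B_t ≥ 0.62) = 1 − Φ(0.62/√t) = 1 − Φ(0.62/√10.75) = 1 − Φ(0.1891) ≈ 0.42501. Doubling: P(τ_{0.62} ≤ 10.75) ≈ 2 · 0.42501 = 0.85002 ≈ 0.8500.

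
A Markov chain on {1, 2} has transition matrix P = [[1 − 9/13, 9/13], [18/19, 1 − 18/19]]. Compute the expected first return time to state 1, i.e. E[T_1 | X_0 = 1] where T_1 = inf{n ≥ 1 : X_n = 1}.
E[T_1 | X_0 = 1] = 1/π_1 = 45/26

For an irreducible recurrent Markov chain with stationary distribution π, E[T_i | X_0 = i] = 1/π_i (Kac's formula). Here π_1 = (18/19)/(9/13 + 18/19) = (18/19)/(405/247) = 26/45, so E[T_1 | X_0 = 1] = 1/π_1 = (9/13 + 18/19)/(18/19) = (405/247)/(18/19) = 45/26.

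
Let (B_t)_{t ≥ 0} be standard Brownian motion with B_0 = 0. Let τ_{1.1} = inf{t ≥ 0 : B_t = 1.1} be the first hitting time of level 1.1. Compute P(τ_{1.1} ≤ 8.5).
P(τ_{1.1} ≤ 8.5) = 2(1 − Φ(1.1/√8.5)) = 2(1 − Φ(0.3773)) ≈ 0.7060

By the reflection principle for standard BM, P(τ_b ≤ t) = 2 · P(B_t ≥ b). Since B_t ~ N(0, t), P(B_t ≥ 1.1) = 1 − Φ(1.1/√t) = 1 − Φ(1.1/√8.5) = 1 − Φ(0.3773) ≈ 0.35298. Doubling: P(τ_{1.1} ≤ 8.5) ≈ 2 · 0.35298 = 0.70596 ≈ 0.7060.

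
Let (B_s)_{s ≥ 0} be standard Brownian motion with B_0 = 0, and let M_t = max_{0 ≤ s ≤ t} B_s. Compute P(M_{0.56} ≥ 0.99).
P(M_{0.56} ≥ 0.99) = 2·P(B_{0.56} ≥ 0.99) = 2(1 − Φ(0.99/√0.56)) ≈ 0.1859

By the reflection principle for Brownian motion, P(M_t ≥ a) = 2 · P(B_t ≥ a) for a ≥ 0. Since B_t ~ N(0, t), P(B_t ≥ 0.99) = 1 − Φ(0.99/√t) = 1 − Φ(0.99/√0.56) = 1 − Φ(1.3229). So
  P(M_{0.56} ≥ 0.99) = 2(1 − Φ(1.3229)) ≈ 0.1859.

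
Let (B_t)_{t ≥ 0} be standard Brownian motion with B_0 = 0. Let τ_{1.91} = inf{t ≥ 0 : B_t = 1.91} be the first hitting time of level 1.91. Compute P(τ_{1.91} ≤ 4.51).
P(τ_{1.91} ≤ 4.51) = 2(1 − Φ(1.91/√4.51)) = 2(1 − Φ(0.8994)) ≈ 0.3684

By the reflection principle for standard BM, P(τ_b ≤ t) = 2 · P(B_t ≥ b). Since B_t ~ N(0, t), P(B_t ≥ 1.91) = 1 − Φ(1.91/√t) = 1 − Φ(1.91/√4.51) = 1 − Φ(0.8994) ≈ 0.18422. Doubling: P(τ_{1.91} ≤ 4.51) ≈ 2 · 0.18422 = 0.36844 ≈ 0.3684.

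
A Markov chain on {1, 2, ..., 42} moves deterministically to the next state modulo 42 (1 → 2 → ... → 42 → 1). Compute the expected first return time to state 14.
E[T_14 | X_0 = 14] = 42

The chain cycles deterministically, so starting at state 14 it returns in exactly 42 steps. Equivalently, the stationary distribution is uniform π_j = 1/42 for every state j, so by Kac's formula E[T_14] = 1/π_14 = 42.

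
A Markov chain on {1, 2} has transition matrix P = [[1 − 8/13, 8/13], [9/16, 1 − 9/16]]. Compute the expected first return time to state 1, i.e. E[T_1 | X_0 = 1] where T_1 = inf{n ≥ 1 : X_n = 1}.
E[T_1 | X_0 = 1] = 1/π_1 = 245/117

For an irreducible recurrent Markov chain with stationary distribution π, E[T_i | X_0 = i] = 1/π_i (Kac's formula). Here π_1 = (9/16)/(8/13 + 9/16) = (9/16)/(245/208) = 117/245, so E[T_1 | X_0 = 1] = 1/π_1 = (8/13 + 9/16)/(9/16) = (245/208)/(9/16) = 245/117.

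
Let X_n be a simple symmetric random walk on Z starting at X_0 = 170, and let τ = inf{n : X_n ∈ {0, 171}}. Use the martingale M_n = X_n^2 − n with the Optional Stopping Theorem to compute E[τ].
E[τ] = 170

M_n = X_n^2 − n is a martingale (since E[X_{n+1}^2 | F_n] = X_n^2 + 1). By OST (τ has finite mean in a bounded region), E[M_τ] = E[M_0] = X_0^2 − 0 = 170^2 = 28900. Also E[M_τ] = E[X_τ^2] − E[τ]. The walk exits at 0 or 171, with P(hit 171 first) = 170/171, so E[X_τ^2] = 171^2 · 170/171 + 0 = 29070. Thus E[τ] = E[X_τ^2] − E[M_τ] = 29070 − 28900 = 170 = 170(171 − 170) = 170.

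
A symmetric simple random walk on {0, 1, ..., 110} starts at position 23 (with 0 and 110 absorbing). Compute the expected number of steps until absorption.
E[τ | X_0 = 23] = 2001

Let v_k = E[τ | X_0 = k]. Boundary: v_0 = v_110 = 0. Recurrence: v_k = 1 + (v_{k-1} + v_{k+1})/2 for 1 ≤ k ≤ 109. The particular solution to v_k − (v_{k-1} + v_{k+1})/2 = 1 is v_k = −k^2. Adding homogeneous solution A + B k and matching boundaries gives v_k = k (110 − k). Substituting k = 23: v_23 = 23 · 87 = 2001.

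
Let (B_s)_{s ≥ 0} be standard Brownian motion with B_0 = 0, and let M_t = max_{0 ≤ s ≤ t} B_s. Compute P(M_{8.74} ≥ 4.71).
P(M_{8.74} ≥ 4.71) = 2·P(B_{8.74} ≥ 4.71) = 2(1 − Φ(4.71/√8.74)) ≈ 0.1111

By the reflection principle for Brownian motion, P(M_t ≥ a) = 2 · P(B_t ≥ a) for a ≥ 0. Since B_t ~ N(0, t), P(B_t ≥ 4.71) = 1 − Φ(4.71/√t) = 1 − Φ(4.71/√8.74) = 1 − Φ(1.5932). So
  P(M_{8.74} ≥ 4.71) = 2(1 − Φ(1.5932)) ≈ 0.1111.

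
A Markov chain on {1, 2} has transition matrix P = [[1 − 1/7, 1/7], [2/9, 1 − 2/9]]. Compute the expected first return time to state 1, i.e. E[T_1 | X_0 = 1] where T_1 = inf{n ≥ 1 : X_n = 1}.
E[T_1 | X_0 = 1] = 1/π_1 = 23/14

For an irreducible recurrent Markov chain with stationary distribution π, E[T_i | X_0 = i] = 1/π_i (Kac's formula). Here π_1 = (2/9)/(1/7 + 2/9) = (2/9)/(23/63) = 14/23, so E[T_1 | X_0 = 1] = 1/π_1 = (1/7 + 2/9)/(2/9) = (23/63)/(2/9) = 23/14.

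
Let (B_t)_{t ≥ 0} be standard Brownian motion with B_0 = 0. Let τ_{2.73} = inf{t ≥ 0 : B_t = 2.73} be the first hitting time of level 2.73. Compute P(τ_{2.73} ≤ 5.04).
P(τ_{2.73} ≤ 5.04) = 2(1 − Φ(2.73/√5.04)) = 2(1 − Φ(1.2160)) ≈ 0.2240

By the reflection principle for standard BM, P(τ_b ≤ t) = 2 · P(B_t ≥ b). Since B_t ~ N(0, t), P(B_t ≥ 2.73) = 1 − Φ(2.73/√t) = 1 − Φ(2.73/√5.04) = 1 − Φ(1.2160) ≈ 0.11199. Doubling: P(τ_{2.73} ≤ 5.04) ≈ 2 · 0.11199 = 0.22398 ≈ 0.2240.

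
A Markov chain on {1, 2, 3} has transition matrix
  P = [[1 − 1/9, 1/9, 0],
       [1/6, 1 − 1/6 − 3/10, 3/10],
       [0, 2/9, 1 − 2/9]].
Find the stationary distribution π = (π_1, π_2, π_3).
π = (30/77, 20/77, 27/77)

This is a birth-death chain on three states, which satisfies detailed balance: π_1 · P_{12} = π_2 · P_{21} and π_2 · P_{23} = π_3 · P_{32}.
From π_1 · 1/9 = π_2 · 1/6: π_2/π_1 = (1/9)/(1/6) = 2/3.
From π_2 · 3/10 = π_3 · 2/9: π_3/π_2 = (3/10)/(2/9) = 27/20.
Take π_1 proportional to 1; then unnormalized π = (1, 2/3, 9/10). Normalize by dividing by the sum 77/30:
  π = (30/77, 20/77, 27/77).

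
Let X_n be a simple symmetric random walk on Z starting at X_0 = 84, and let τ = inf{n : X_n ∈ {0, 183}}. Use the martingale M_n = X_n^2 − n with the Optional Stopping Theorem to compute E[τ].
E[τ] = 8316

M_n = X_n^2 − n is a martingale (since E[X_{n+1}^2 | F_n] = X_n^2 + 1). By OST (τ has finite mean in a bounded region), E[M_τ] = E[M_0] = X_0^2 − 0 = 84^2 = 7056. Also E[M_τ] = E[X_τ^2] − E[τ]. The walk exits at 0 or 183, with P(hit 183 first) = 84/183, so E[X_τ^2] = 183^2 · 84/183 + 0 = 15372. Thus E[τ] = E[X_τ^2] − E[M_τ] = 15372 − 7056 = 8316 = 84(183 − 84) = 8316.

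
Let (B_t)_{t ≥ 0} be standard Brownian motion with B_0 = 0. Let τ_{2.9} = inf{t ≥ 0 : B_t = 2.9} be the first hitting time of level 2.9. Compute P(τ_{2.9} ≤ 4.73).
P(τ_{2.9} ≤ 4.73) = 2(1 − Φ(2.9/√4.73)) = 2(1 − Φ(1.3334)) ≈ 0.1824

By the reflection principle for standard BM, P(τ_b ≤ t) = 2 · P(B_t ≥ b). Since B_t ~ N(0, t), P(B_t ≥ 2.9) = 1 − Φ(2.9/√t) = 1 − Φ(2.9/√4.73) = 1 − Φ(1.3334) ≈ 0.09120. Doubling: P(τ_{2.9} ≤ 4.73) ≈ 2 · 0.09120 = 0.18240 ≈ 0.1824.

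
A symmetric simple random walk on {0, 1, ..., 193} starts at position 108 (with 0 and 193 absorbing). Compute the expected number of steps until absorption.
E[τ | X_0 = 108] = 9180

Let v_k = E[τ | X_0 = k]. Boundary: v_0 = v_193 = 0. Recurrence: v_k = 1 + (v_{k-1} + v_{k+1})/2 for 1 ≤ k ≤ 192. The particular solution to v_k − (v_{k-1} + v_{k+1})/2 = 1 is v_k = −k^2. Adding homogeneous solution A + B k and matching boundaries gives v_k = k (193 − k). Substituting k = 108: v_108 = 108 · 85 = 9180.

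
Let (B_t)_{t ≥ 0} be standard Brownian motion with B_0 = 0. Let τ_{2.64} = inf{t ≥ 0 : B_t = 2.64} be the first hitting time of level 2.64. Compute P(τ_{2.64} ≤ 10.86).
P(τ_{2.64} ≤ 10.86) = 2(1 − Φ(2.64/√10.86)) = 2(1 − Φ(0.8011)) ≈ 0.4231

By the reflection principle for standard BM, P(τ_b ≤ t) = 2 · P(B_t ≥ b). Since B_t ~ N(0, t), P(B_t ≥ 2.64) = 1 − Φ(2.64/√t) = 1 − Φ(2.64/√10.86) = 1 − Φ(0.8011) ≈ 0.21154. Doubling: P(τ_{2.64} ≤ 10.86) ≈ 2 · 0.21154 = 0.42308 ≈ 0.4231.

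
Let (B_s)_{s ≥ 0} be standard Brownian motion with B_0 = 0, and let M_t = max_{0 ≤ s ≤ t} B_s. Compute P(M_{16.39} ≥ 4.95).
P(M_{16.39} ≥ 4.95) = 2·P(B_{16.39} ≥ 4.95) = 2(1 − Φ(4.95/√16.39)) ≈ 0.2214

By the reflection principle for Brownian motion, P(M_t ≥ a) = 2 · P(B_t ≥ a) for a ≥ 0. Since B_t ~ N(0, t), P(B_t ≥ 4.95) = 1 − Φ(4.95/√t) = 1 − Φ(4.95/√16.39) = 1 − Φ(1.2227). So
  P(M_{16.39} ≥ 4.95) = 2(1 − Φ(1.2227)) ≈ 0.2214.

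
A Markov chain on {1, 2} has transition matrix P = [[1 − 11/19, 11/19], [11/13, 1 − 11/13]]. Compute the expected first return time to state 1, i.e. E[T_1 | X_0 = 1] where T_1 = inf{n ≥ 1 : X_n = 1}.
E[T_1 | X_0 = 1] = 1/π_1 = 32/19

For an irreducible recurrent Markov chain with stationary distribution π, E[T_i | X_0 = i] = 1/π_i (Kac's formula). Here π_1 = (11/13)/(11/19 + 11/13) = (11/13)/(352/247) = 19/32, so E[T_1 | X_0 = 1] = 1/π_1 = (11/19 + 11/13)/(11/13) = (352/247)/(11/13) = 32/19.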